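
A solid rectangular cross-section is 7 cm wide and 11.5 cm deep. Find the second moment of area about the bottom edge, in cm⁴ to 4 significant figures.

The section: 7 × 11.5, A = 80.5 cm², y = 5.75 cm, Ī = 887.177 cm⁴.
Transfer it to a horizontal axis along the bottom face using Ī + A·d² with d = y − 0:
  the section: d = 5.75 cm → contributes +3548.71 cm⁴
Total I = 3548.71 cm⁴.

I_base ≈ 3549 cm⁴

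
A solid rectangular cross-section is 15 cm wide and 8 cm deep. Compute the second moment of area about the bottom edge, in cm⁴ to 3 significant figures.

The section: 15 × 8, A = 120 cm², y = 4 cm, Ī = 640 cm⁴.
Transfer it to a horizontal axis along the bottom face using Ī + A·d² with d = y − 0:
  the section: d = 4 cm → contributes +2 560 cm⁴
Total I = 2 560 cm⁴.

I_base ≈ 2560 cm⁴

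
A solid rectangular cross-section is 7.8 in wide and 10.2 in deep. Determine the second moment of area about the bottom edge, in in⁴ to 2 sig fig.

The section: 7.8 × 10.2, A = 79.56 in², y = 5.1 in, Ī = 689.8 in⁴.
Transfer it to the base of the section using Ī + A·d² with d = y − 0:
  the section: d = 5.1 in → contributes +2 759 in⁴
Total I = 2 759 in⁴.

I_base ≈ 2800 in⁴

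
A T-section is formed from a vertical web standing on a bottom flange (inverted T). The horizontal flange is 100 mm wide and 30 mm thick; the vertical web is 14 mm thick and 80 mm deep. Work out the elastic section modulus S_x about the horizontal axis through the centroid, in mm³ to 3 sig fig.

Treat the section as a set of non-overlapping primitives; coordinates are from the bounding-box lower-left.
Flange: 100 × 30, A = 3 000 mm², y = 15 mm, Ī = 225 000 mm⁴.
Web: 14 × 80, A = 1 120 mm², y = 70 mm, Ī = 597 333 mm⁴.
Centroid: ȳ = ΣA·y / ΣA = 29.951 mm.
Transfer each piece to the horizontal axis through the centroid using Ī + A·d² with d = y − 29.951:
  flange: d = -14.951 mm → contributes +895 638 mm⁴
  web: d = 40.049 mm → contributes +2 393 685 mm⁴
Total I = 3 289 324 mm⁴.
Extreme fibre distance c = 80.049 mm; S = I/c = 41 092 mm³.

S_x ≈ 4.11 × 10⁴ mm³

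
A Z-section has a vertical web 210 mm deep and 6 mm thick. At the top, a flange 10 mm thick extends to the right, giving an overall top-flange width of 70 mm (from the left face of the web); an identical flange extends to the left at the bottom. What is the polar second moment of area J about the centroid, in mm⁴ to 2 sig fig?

Treat the section as a set of non-overlapping primitives; coordinates are from the bounding-box lower-left.
Web: 6 × 210, A = 1 260 mm², y = 105 mm, Ī = 4 630 500 mm⁴.
Top flange (beyond web): 64 × 10, A = 640 mm², y = 205 mm, Ī = 5 333 mm⁴.
Bottom flange (beyond web): 64 × 10, A = 640 mm², y = 5 mm, Ī = 5 333 mm⁴.
Centroid: ȳ = ΣA·y / ΣA = 105 mm.
Transfer each piece to the centroidal x-axis using Ī + A·d² with d = y − 105:
  web: d = 0 mm → contributes +4 630 500 mm⁴
  top flange (beyond web): d = 100 mm → contributes +6 405 333 mm⁴
  bottom flange (beyond web): d = -100 mm → contributes +6 405 333 mm⁴
Total I = 17 441 167 mm⁴.
For the y-axis: x̄ = 67 mm.
Repeating about the centroidal y-axis gives I_y = 2 008 687 mm⁴.
Polar second moment: J = I_x + I_y = 19 449 853 mm⁴.

J ≈ 1.9 × 10⁷ mm⁴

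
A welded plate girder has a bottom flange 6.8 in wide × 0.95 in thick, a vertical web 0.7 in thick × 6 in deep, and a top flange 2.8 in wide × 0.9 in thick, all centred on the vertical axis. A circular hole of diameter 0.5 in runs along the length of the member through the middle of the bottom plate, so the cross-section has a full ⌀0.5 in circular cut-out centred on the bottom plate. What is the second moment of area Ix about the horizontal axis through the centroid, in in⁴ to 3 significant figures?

Decompose the section into non-overlapping parts with the origin at the bottom-left of its bounding rectangle.
Bottom plate: 6.8 × 0.95, A = 6.46 in², y = 0.475 in, Ī = 0.48585 in⁴.
Web plate: 0.7 × 6, A = 4.2 in², y = 3.95 in, Ī = 12.6 in⁴.
Top plate: 2.8 × 0.9, A = 2.52 in², y = 7.4 in, Ī = 0.1701 in⁴.
Hole (subtracted): ⌀0.5, A = 0.19635 in², y = 0.475 in, Ī = 0.003068 in⁴.
Centroid: ȳ = ΣA·y / ΣA = 2.9432 in.
Transfer each piece to the horizontal axis through the centroid using Ī + A·d² with d = y − 2.9432:
  bottom plate: d = -2.4682 in → contributes +39.84 in⁴
  web plate: d = 1.0068 in → contributes +16.857 in⁴
  top plate: d = 4.4568 in → contributes +50.225 in⁴
  hole: d = -2.4682 in → contributes −1.1992 in⁴
Total I = 105.72 in⁴.

Ix ≈ 106 in⁴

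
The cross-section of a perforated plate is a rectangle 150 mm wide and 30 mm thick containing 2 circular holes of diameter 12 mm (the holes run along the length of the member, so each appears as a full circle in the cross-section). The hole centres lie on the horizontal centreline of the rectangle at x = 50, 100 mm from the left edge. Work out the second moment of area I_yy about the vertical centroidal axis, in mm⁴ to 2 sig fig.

Split into non-overlapping primitives; take the origin at the lower-left of the bounding box.
Plate: 150 × 30, A = 4 500 mm², x = 75 mm, Ī = 8 437 500 mm⁴.
Hole 1 (subtracted): ⌀12, A = 113.1 mm², x = 50 mm, Ī = 1 018 mm⁴.
Hole 2 (subtracted): ⌀12, A = 113.1 mm², x = 100 mm, Ī = 1 018 mm⁴.
By symmetry the centroid is at mid-width, x̄ = 75 mm.
Transfer each piece to the vertical centroidal axis using Ī + A·d² with d = x − 75:
  plate: d = 0 mm → contributes +8 437 500 mm⁴
  hole 1: d = -25 mm → contributes −71 704 mm⁴
  hole 2: d = 25 mm → contributes −71 704 mm⁴
Total I = 8 294 093 mm⁴.

I_yy ≈ 8.3 × 10⁶ mm⁴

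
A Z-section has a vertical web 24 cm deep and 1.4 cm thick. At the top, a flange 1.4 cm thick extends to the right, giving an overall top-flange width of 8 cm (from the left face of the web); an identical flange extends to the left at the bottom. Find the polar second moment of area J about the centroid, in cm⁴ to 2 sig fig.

Decompose the section into non-overlapping parts with the origin at the bottom-left of its bounding rectangle.
Web: 1.4 × 24, A = 33.6 cm², y = 12 cm, Ī = 1 613 cm⁴.
Top flange (beyond web): 6.6 × 1.4, A = 9.24 cm², y = 23.3 cm, Ī = 1.509 cm⁴.
Bottom flange (beyond web): 6.6 × 1.4, A = 9.24 cm², y = 0.7 cm, Ī = 1.509 cm⁴.
Centroid: ȳ = ΣA·y / ΣA = 12 cm.
Transfer each piece to the centroidal x-axis using Ī + A·d² with d = y − 12:
  web: d = 0 cm → contributes +1 613 cm⁴
  top flange (beyond web): d = 11.3 cm → contributes +1 181 cm⁴
  bottom flange (beyond web): d = -11.3 cm → contributes +1 181 cm⁴
Total I = 3 976 cm⁴.
For the y-axis: x̄ = 7.3 cm.
Repeating about the centroidal y-axis gives I_y = 368.3 cm⁴.
Polar second moment: J = I_x + I_y = 4 344 cm⁴.

J ≈ 4300 cm⁴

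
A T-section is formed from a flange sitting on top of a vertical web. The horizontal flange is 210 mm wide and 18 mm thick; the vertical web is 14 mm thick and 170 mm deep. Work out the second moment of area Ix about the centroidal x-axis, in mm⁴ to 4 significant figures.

Ix ≈ 1.874 × 10⁷ mm⁴

Decompose the section into non-overlapping parts with the origin at the bottom-left of its bounding rectangle.
Flange: 210 × 18, A = 3 780 mm², y = 179 mm, Ī = 102 060 mm⁴.
Web: 14 × 170, A = 2 380 mm², y = 85 mm, Ī = 5 731 833 mm⁴.
Centroid: ȳ = ΣA·y / ΣA = 142.682 mm.
Transfer each piece to the centroidal x-axis using Ī + A·d² with d = y − 142.682:
  flange: d = 36.3182 mm → contributes +5 087 919 mm⁴
  web: d = -57.6818 mm → contributes +13 650 551 mm⁴
Total I = 18 738 470 mm⁴.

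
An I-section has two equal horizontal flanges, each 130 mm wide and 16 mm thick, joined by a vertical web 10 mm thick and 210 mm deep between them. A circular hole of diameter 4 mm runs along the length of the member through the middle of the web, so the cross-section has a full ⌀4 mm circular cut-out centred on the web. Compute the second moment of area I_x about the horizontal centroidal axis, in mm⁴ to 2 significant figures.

I_x ≈ 6.1 × 10⁷ mm⁴

Break the section into simple shapes (no overlaps), measuring from the bottom-left corner of the bounding box.
Bottom flange: 130 × 16, A = 2 080 mm², y = 8 mm, Ī = 44 373 mm⁴.
Web: 10 × 210, A = 2 100 mm², y = 121 mm, Ī = 7 717 500 mm⁴.
Top flange: 130 × 16, A = 2 080 mm², y = 234 mm, Ī = 44 373 mm⁴.
Hole (subtracted): ⌀4, A = 12.57 mm², y = 121 mm, Ī = 12.57 mm⁴.
By symmetry the centroid is at mid-height, ȳ = 121 mm.
Transfer each piece to the horizontal centroidal axis using Ī + A·d² with d = y − 121:
  bottom flange: d = -113 mm → contributes +26 603 893 mm⁴
  web: d = 0 mm → contributes +7 717 500 mm⁴
  top flange: d = 113 mm → contributes +26 603 893 mm⁴
  hole: d = 0 mm → contributes −12.57 mm⁴
Total I = 60 925 274 mm⁴.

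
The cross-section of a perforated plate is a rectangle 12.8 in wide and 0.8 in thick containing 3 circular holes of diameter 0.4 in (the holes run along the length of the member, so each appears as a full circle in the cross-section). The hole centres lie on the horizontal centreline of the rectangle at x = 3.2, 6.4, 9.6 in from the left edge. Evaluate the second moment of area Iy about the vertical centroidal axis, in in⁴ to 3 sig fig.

Treat the section as a set of non-overlapping primitives; coordinates are from the bounding-box lower-left.
Plate: 12.8 × 0.8, A = 10.24 in², x = 6.4 in, Ī = 139.81 in⁴.
Hole 1 (subtracted): ⌀0.4, A = 0.12566 in², x = 3.2 in, Ī = 0.0012566 in⁴.
Hole 2 (subtracted): ⌀0.4, A = 0.12566 in², x = 6.4 in, Ī = 0.0012566 in⁴.
Hole 3 (subtracted): ⌀0.4, A = 0.12566 in², x = 9.6 in, Ī = 0.0012566 in⁴.
By symmetry the centroid is at mid-width, x̄ = 6.4 in.
Transfer each piece to the vertical centroidal axis using Ī + A·d² with d = x − 6.4:
  plate: d = 0 in → contributes +139.81 in⁴
  hole 1: d = -3.2 in → contributes −1.2881 in⁴
  hole 2: d = 0 in → contributes −0.0012566 in⁴
  hole 3: d = 3.2 in → contributes −1.2881 in⁴
Total I = 137.23 in⁴.

Iy ≈ 137 in⁴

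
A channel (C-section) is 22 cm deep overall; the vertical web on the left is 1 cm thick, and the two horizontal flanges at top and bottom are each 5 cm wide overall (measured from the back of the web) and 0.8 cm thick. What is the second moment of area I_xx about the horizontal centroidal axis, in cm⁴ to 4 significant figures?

Decompose the section into non-overlapping parts with the origin at the bottom-left of its bounding rectangle.
Web: 1 × 22, A = 22 cm², y = 11 cm, Ī = 887.333 cm⁴.
Top flange (beyond web): 4 × 0.8, A = 3.2 cm², y = 21.6 cm, Ī = 0.170667 cm⁴.
Bottom flange (beyond web): 4 × 0.8, A = 3.2 cm², y = 0.4 cm, Ī = 0.170667 cm⁴.
By symmetry the centroid is at mid-height, ȳ = 11 cm.
Transfer each piece to the horizontal centroidal axis using Ī + A·d² with d = y − 11:
  web: d = 0 cm → contributes +887.333 cm⁴
  top flange (beyond web): d = 10.6 cm → contributes +359.723 cm⁴
  bottom flange (beyond web): d = -10.6 cm → contributes +359.723 cm⁴
Total I = 1606.78 cm⁴.

I_xx ≈ 1607 cm⁴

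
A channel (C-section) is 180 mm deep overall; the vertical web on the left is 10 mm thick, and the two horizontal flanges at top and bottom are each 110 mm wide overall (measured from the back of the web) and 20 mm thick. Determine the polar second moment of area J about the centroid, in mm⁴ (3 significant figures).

J ≈ 3.77 × 10⁷ mm⁴

Split into non-overlapping primitives; take the origin at the lower-left of the bounding box.
Web: 10 × 180, A = 1 800 mm², y = 90 mm, Ī = 4 860 000 mm⁴.
Top flange (beyond web): 100 × 20, A = 2 000 mm², y = 170 mm, Ī = 66 667 mm⁴.
Bottom flange (beyond web): 100 × 20, A = 2 000 mm², y = 10 mm, Ī = 66 667 mm⁴.
By symmetry the centroid is at mid-height, ȳ = 90 mm.
Transfer each piece to the centroidal x-axis using Ī + A·d² with d = y − 90:
  web: d = 0 mm → contributes +4 860 000 mm⁴
  top flange (beyond web): d = 80 mm → contributes +12 866 667 mm⁴
  bottom flange (beyond web): d = -80 mm → contributes +12 866 667 mm⁴
Total I = 30 593 333 mm⁴.
For the y-axis: x̄ = 42.931 mm.
Repeating about the centroidal y-axis gives I_y = 7 103 506 mm⁴.
Polar second moment: J = I_x + I_y = 37 696 839 mm⁴.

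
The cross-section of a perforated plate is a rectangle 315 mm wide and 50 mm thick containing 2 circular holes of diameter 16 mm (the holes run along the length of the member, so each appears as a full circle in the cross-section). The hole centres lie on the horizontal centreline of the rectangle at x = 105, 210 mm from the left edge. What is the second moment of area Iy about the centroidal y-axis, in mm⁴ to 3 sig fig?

Treat the section as a set of non-overlapping primitives; coordinates are from the bounding-box lower-left.
Plate: 315 × 50, A = 15 750 mm², x = 157.5 mm, Ī = 130 232 813 mm⁴.
Hole 1 (subtracted): ⌀16, A = 201.06 mm², x = 105 mm, Ī = 3 217 mm⁴.
Hole 2 (subtracted): ⌀16, A = 201.06 mm², x = 210 mm, Ī = 3 217 mm⁴.
By symmetry the centroid is at mid-width, x̄ = 157.5 mm.
Transfer each piece to the centroidal y-axis using Ī + A·d² with d = x − 157.5:
  plate: d = 0 mm → contributes +130 232 813 mm⁴
  hole 1: d = -52.5 mm → contributes −557 394 mm⁴
  hole 2: d = 52.5 mm → contributes −557 394 mm⁴
Total I = 129 118 025 mm⁴.

Iy ≈ 1.29 × 10⁸ mm⁴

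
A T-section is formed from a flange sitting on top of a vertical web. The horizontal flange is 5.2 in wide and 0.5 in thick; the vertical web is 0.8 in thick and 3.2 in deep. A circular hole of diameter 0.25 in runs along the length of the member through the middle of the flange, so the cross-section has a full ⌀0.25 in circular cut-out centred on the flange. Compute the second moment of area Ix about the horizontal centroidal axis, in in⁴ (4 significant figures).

Treat the section as a set of non-overlapping primitives; coordinates are from the bounding-box lower-left.
Flange: 5.2 × 0.5, A = 2.6 in², y = 3.45 in, Ī = 0.0541667 in⁴.
Web: 0.8 × 3.2, A = 2.56 in², y = 1.6 in, Ī = 2.18453 in⁴.
Hole (subtracted): ⌀0.25, A = 0.0490874 in², y = 3.45 in, Ī = 0.000191748 in⁴.
Centroid: ȳ = ΣA·y / ΣA = 2.52336 in.
Transfer each piece to the horizontal centroidal axis using Ī + A·d² with d = y − 2.52336:
  flange: d = 0.926645 in → contributes +2.28671 in⁴
  web: d = -0.923355 in → contributes +4.36715 in⁴
  hole: d = 0.926645 in → contributes −0.0423416 in⁴
Total I = 6.61152 in⁴.

Ix ≈ 6.612 in⁴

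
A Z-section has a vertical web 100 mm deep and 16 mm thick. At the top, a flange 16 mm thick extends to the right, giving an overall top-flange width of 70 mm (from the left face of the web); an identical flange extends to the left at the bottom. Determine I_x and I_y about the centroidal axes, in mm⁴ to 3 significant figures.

I_x ≈ 4.42 × 10⁶ mm⁴, I_y ≈ 2.57 × 10⁶ mm⁴

Decompose the section into non-overlapping parts with the origin at the bottom-left of its bounding rectangle.
Web: 16 × 100, A = 1 600 mm², y = 50 mm, Ī = 1 333 333 mm⁴.
Top flange (beyond web): 54 × 16, A = 864 mm², y = 92 mm, Ī = 18 432 mm⁴.
Bottom flange (beyond web): 54 × 16, A = 864 mm², y = 8 mm, Ī = 18 432 mm⁴.
Centroid: ȳ = ΣA·y / ΣA = 50 mm.
Transfer each piece to the centroidal x-axis using Ī + A·d² with d = y − 50:
  web: d = 0 mm → contributes +1 333 333 mm⁴
  top flange (beyond web): d = 42 mm → contributes +1 542 528 mm⁴
  bottom flange (beyond web): d = -42 mm → contributes +1 542 528 mm⁴
Total I = 4 418 389 mm⁴.
For the y-axis: x̄ = 62 mm.
Repeating about the centroidal y-axis gives I_y = 2 570 837 mm⁴.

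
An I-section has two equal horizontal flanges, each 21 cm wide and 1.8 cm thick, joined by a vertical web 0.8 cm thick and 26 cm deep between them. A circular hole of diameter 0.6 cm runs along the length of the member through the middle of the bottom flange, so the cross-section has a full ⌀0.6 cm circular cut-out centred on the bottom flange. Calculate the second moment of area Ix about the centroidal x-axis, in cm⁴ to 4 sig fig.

Ix ≈ 1.574 × 10⁴ cm⁴

Break the section into simple shapes (no overlaps), measuring from the bottom-left corner of the bounding box.
Bottom flange: 21 × 1.8, A = 37.8 cm², y = 0.9 cm, Ī = 10.206 cm⁴.
Web: 0.8 × 26, A = 20.8 cm², y = 14.8 cm, Ī = 1171.73 cm⁴.
Top flange: 21 × 1.8, A = 37.8 cm², y = 28.7 cm, Ī = 10.206 cm⁴.
Hole (subtracted): ⌀0.6, A = 0.282743 cm², y = 0.9 cm, Ī = 0.00636173 cm⁴.
Centroid: ȳ = ΣA·y / ΣA = 14.8409 cm.
Transfer each piece to the centroidal x-axis using Ī + A·d² with d = y − 14.8409:
  bottom flange: d = -13.9409 cm → contributes +7356.57 cm⁴
  web: d = -0.0408889 cm → contributes +1171.77 cm⁴
  top flange: d = 13.8591 cm → contributes +7270.64 cm⁴
  hole: d = -13.9409 cm → contributes −54.9571 cm⁴
Total I = 15 744 cm⁴.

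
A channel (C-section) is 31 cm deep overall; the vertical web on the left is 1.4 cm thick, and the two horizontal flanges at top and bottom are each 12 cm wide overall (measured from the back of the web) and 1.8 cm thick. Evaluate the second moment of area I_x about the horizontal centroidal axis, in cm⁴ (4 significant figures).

Decompose the section into non-overlapping parts with the origin at the bottom-left of its bounding rectangle.
Web: 1.4 × 31, A = 43.4 cm², y = 15.5 cm, Ī = 3475.62 cm⁴.
Top flange (beyond web): 10.6 × 1.8, A = 19.08 cm², y = 30.1 cm, Ī = 5.1516 cm⁴.
Bottom flange (beyond web): 10.6 × 1.8, A = 19.08 cm², y = 0.9 cm, Ī = 5.1516 cm⁴.
By symmetry the centroid is at mid-height, ȳ = 15.5 cm.
Transfer each piece to the horizontal centroidal axis using Ī + A·d² with d = y − 15.5:
  web: d = 0 cm → contributes +3475.62 cm⁴
  top flange (beyond web): d = 14.6 cm → contributes +4072.24 cm⁴
  bottom flange (beyond web): d = -14.6 cm → contributes +4072.24 cm⁴
Total I = 11620.1 cm⁴.

I_x ≈ 1.162 × 10⁴ cm⁴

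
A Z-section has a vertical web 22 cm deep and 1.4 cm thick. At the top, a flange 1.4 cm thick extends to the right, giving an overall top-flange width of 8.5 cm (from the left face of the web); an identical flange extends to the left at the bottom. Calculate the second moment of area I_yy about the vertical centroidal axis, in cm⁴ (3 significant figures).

Split into non-overlapping primitives; take the origin at the lower-left of the bounding box.
Web: 1.4 × 22, A = 30.8 cm², x = 7.8 cm, Ī = 5.0307 cm⁴.
Top flange (beyond web): 7.1 × 1.4, A = 9.94 cm², x = 12.05 cm, Ī = 41.756 cm⁴.
Bottom flange (beyond web): 7.1 × 1.4, A = 9.94 cm², x = 3.55 cm, Ī = 41.756 cm⁴.
Centroid: x̄ = ΣA·x / ΣA = 7.8 cm.
Transfer each piece to the vertical centroidal axis using Ī + A·d² with d = x − 7.8:
  web: d = 0 cm → contributes +5.0307 cm⁴
  top flange (beyond web): d = 4.25 cm → contributes +221.3 cm⁴
  bottom flange (beyond web): d = -4.25 cm → contributes +221.3 cm⁴
Total I = 447.63 cm⁴.

I_yy ≈ 448 cm⁴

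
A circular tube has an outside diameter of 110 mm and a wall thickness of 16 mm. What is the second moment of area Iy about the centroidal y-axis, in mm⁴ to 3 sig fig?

Iy ≈ 5.37 × 10⁶ mm⁴

Treat the section as a set of non-overlapping primitives; coordinates are from the bounding-box lower-left.
Outer circle: ⌀110, A = 9503.3 mm², x = 55 mm, Ī = 7 186 884 mm⁴.
Bore (subtracted): ⌀78, A = 4778.4 mm², x = 55 mm, Ī = 1 816 972 mm⁴.
By symmetry the centroid is at mid-width, x̄ = 55 mm.
All pieces are centred on the centroidal y-axis, so I = ΣĪ (holes subtracted) = 5 369 912 mm⁴.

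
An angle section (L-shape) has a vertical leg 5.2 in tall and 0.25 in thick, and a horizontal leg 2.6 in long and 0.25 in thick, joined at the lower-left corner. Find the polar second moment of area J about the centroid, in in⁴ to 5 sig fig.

Decompose the section into non-overlapping parts with the origin at the bottom-left of its bounding rectangle.
Vertical leg: 0.25 × 5.2, A = 1.3 in², y = 2.6 in, Ī = 2.929333 in⁴.
Horizontal leg (remainder): 2.35 × 0.25, A = 0.5875 in², y = 0.125 in, Ī = 0.003059896 in⁴.
Centroid: ȳ = ΣA·y / ΣA = 1.829636 in.
Transfer each piece to the centroidal x-axis using Ī + A·d² with d = y − 1.829636:
  vertical leg: d = 0.7703642 in → contributes +3.700833 in⁴
  horizontal leg (remainder): d = -1.704636 in → contributes +1.710207 in⁴
Total I = 5.41104 in⁴.
For the y-axis: x̄ = 0.5296358 in.
Repeating about the centroidal y-axis gives I_y = 0.9609777 in⁴.
Polar second moment: J = I_x + I_y = 6.372018 in⁴.

J ≈ 6.3720 in⁴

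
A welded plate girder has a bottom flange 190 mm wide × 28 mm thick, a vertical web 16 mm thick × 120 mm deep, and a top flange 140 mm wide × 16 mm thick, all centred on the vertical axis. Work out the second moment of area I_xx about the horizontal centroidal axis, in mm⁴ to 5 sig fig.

Treat the section as a set of non-overlapping primitives; coordinates are from the bounding-box lower-left.
Bottom plate: 190 × 28, A = 5 320 mm², y = 14 mm, Ī = 347573.3 mm⁴.
Web plate: 16 × 120, A = 1 920 mm², y = 88 mm, Ī = 2 304 000 mm⁴.
Top plate: 140 × 16, A = 2 240 mm², y = 156 mm, Ī = 47786.67 mm⁴.
Centroid: ȳ = ΣA·y / ΣA = 62.54008 mm.
Transfer each piece to the horizontal centroidal axis using Ī + A·d² with d = y − 62.54008:
  bottom plate: d = -48.54008 mm → contributes +12 882 237 mm⁴
  web plate: d = 25.45992 mm → contributes +3 548 558 mm⁴
  top plate: d = 93.45992 mm → contributes +19 613 640 mm⁴
Total I = 36 044 435 mm⁴.

I_xx ≈ 3.6044 × 10⁷ mm⁴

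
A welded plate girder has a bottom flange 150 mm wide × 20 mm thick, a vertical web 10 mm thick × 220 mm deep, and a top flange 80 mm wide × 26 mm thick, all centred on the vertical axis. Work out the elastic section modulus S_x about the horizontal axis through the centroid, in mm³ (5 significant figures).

Split into non-overlapping primitives; take the origin at the lower-left of the bounding box.
Bottom plate: 150 × 20, A = 3 000 mm², y = 10 mm, Ī = 100 000 mm⁴.
Web plate: 10 × 220, A = 2 200 mm², y = 130 mm, Ī = 8 873 333 mm⁴.
Top plate: 80 × 26, A = 2 080 mm², y = 253 mm, Ī = 117173.3 mm⁴.
Centroid: ȳ = ΣA·y / ΣA = 115.6923 mm.
Transfer each piece to the horizontal axis through the centroid using Ī + A·d² with d = y − 115.6923:
  bottom plate: d = -105.6923 mm → contributes +33 612 592 mm⁴
  web plate: d = 14.30769 mm → contributes +9 323 695 mm⁴
  top plate: d = 137.3077 mm → contributes +39 332 250 mm⁴
Total I = 82 268 537 mm⁴.
Extreme fibre distance c = 150.3077 mm; S = I/c = 547334.2 mm³.

S_x ≈ 5.4733 × 10⁵ mm³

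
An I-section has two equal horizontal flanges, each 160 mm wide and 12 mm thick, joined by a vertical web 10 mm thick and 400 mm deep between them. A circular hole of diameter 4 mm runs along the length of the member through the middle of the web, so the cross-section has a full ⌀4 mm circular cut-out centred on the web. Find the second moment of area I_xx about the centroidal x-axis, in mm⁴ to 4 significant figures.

Decompose the section into non-overlapping parts with the origin at the bottom-left of its bounding rectangle.
Bottom flange: 160 × 12, A = 1 920 mm², y = 6 mm, Ī = 23 040 mm⁴.
Web: 10 × 400, A = 4 000 mm², y = 212 mm, Ī = 53 333 333 mm⁴.
Top flange: 160 × 12, A = 1 920 mm², y = 418 mm, Ī = 23 040 mm⁴.
Hole (subtracted): ⌀4, A = 12.5664 mm², y = 212 mm, Ī = 12.5664 mm⁴.
By symmetry the centroid is at mid-height, ȳ = 212 mm.
Transfer each piece to the centroidal x-axis using Ī + A·d² with d = y − 212:
  bottom flange: d = -206 mm → contributes +81 500 160 mm⁴
  web: d = 0 mm → contributes +53 333 333 mm⁴
  top flange: d = 206 mm → contributes +81 500 160 mm⁴
  hole: d = 0 mm → contributes −12.5664 mm⁴
Total I = 216 333 641 mm⁴.

I_xx ≈ 2.163 × 10⁸ mm⁴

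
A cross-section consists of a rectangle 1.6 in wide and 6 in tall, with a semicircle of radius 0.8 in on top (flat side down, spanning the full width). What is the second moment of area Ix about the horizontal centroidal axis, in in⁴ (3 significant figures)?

Treat the section as a set of non-overlapping primitives; coordinates are from the bounding-box lower-left.
Rectangular body: 1.6 × 6, A = 9.6 in², y = 3 in, Ī = 28.8 in⁴.
Semicircular cap: semicircle r = 0.8, A = 1.0053 in², y = 6.3395 in, Ī = 0.044956 in⁴.
Centroid: ȳ = ΣA·y / ΣA = 3.3166 in.
Transfer each piece to the horizontal centroidal axis using Ī + A·d² with d = y − 3.3166:
  rectangular body: d = -0.31656 in → contributes +29.762 in⁴
  semicircular cap: d = 3.023 in → contributes +9.2318 in⁴
Total I = 38.994 in⁴.

Ix ≈ 39.0 in⁴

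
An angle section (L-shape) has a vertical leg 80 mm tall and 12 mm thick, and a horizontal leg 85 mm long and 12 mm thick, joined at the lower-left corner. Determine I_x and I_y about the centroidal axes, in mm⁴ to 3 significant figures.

Break the section into simple shapes (no overlaps), measuring from the bottom-left corner of the bounding box.
Vertical leg: 12 × 80, A = 960 mm², y = 40 mm, Ī = 512 000 mm⁴.
Horizontal leg (remainder): 73 × 12, A = 876 mm², y = 6 mm, Ī = 10 512 mm⁴.
Centroid: ȳ = ΣA·y / ΣA = 23.778 mm.
Transfer each piece to the centroidal x-axis using Ī + A·d² with d = y − 23.778:
  vertical leg: d = 16.222 mm → contributes +764 634 mm⁴
  horizontal leg (remainder): d = -17.778 mm → contributes +287 371 mm⁴
Total I = 1 052 005 mm⁴.
For the y-axis: x̄ = 26.278 mm.
Repeating about the centroidal y-axis gives I_y = 1 227 870 mm⁴.

I_x ≈ 1.05 × 10⁶ mm⁴, I_y ≈ 1.23 × 10⁶ mm⁴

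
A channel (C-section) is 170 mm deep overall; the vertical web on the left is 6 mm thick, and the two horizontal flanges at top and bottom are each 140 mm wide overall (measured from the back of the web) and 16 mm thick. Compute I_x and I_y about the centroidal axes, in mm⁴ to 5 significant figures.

I_x ≈ 2.7972 × 10⁷ mm⁴, I_y ≈ 1.0457 × 10⁷ mm⁴

Treat the section as a set of non-overlapping primitives; coordinates are from the bounding-box lower-left.
Web: 6 × 170, A = 1 020 mm², y = 85 mm, Ī = 2 456 500 mm⁴.
Top flange (beyond web): 134 × 16, A = 2 144 mm², y = 162 mm, Ī = 45738.67 mm⁴.
Bottom flange (beyond web): 134 × 16, A = 2 144 mm², y = 8 mm, Ī = 45738.67 mm⁴.
By symmetry the centroid is at mid-height, ȳ = 85 mm.
Transfer each piece to the centroidal x-axis using Ī + A·d² with d = y − 85:
  web: d = 0 mm → contributes +2 456 500 mm⁴
  top flange (beyond web): d = 77 mm → contributes +12 757 515 mm⁴
  bottom flange (beyond web): d = -77 mm → contributes +12 757 515 mm⁴
Total I = 27 971 529 mm⁴.
For the y-axis: x̄ = 59.54861 mm.
Repeating about the centroidal y-axis gives I_y = 10 456 908 mm⁴.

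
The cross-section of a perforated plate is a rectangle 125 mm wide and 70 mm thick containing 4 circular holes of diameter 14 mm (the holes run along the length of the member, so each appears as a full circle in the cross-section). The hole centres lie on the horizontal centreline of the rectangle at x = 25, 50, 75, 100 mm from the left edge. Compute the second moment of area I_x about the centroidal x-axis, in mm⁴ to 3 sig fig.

I_x ≈ 3.57 × 10⁶ mm⁴

Decompose the section into non-overlapping parts with the origin at the bottom-left of its bounding rectangle.
Plate: 125 × 70, A = 8 750 mm², y = 35 mm, Ī = 3 572 917 mm⁴.
Hole 1 (subtracted): ⌀14, A = 153.94 mm², y = 35 mm, Ī = 1885.7 mm⁴.
Hole 2 (subtracted): ⌀14, A = 153.94 mm², y = 35 mm, Ī = 1885.7 mm⁴.
Hole 3 (subtracted): ⌀14, A = 153.94 mm², y = 35 mm, Ī = 1885.7 mm⁴.
Hole 4 (subtracted): ⌀14, A = 153.94 mm², y = 35 mm, Ī = 1885.7 mm⁴.
By symmetry the centroid is at mid-height, ȳ = 35 mm.
All pieces are centred on the centroidal x-axis, so I = ΣĪ (holes subtracted) = 3 565 374 mm⁴.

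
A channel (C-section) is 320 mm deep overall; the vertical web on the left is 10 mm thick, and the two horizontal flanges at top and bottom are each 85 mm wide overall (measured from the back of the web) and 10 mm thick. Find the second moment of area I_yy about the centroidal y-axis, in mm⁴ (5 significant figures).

Split into non-overlapping primitives; take the origin at the lower-left of the bounding box.
Web: 10 × 320, A = 3 200 mm², x = 5 mm, Ī = 26666.67 mm⁴.
Top flange (beyond web): 75 × 10, A = 750 mm², x = 47.5 mm, Ī = 351562.5 mm⁴.
Bottom flange (beyond web): 75 × 10, A = 750 mm², x = 47.5 mm, Ī = 351562.5 mm⁴.
Centroid: x̄ = ΣA·x / ΣA = 18.56383 mm.
Transfer each piece to the centroidal y-axis using Ī + A·d² with d = x − 18.56383:
  web: d = -13.56383 mm → contributes +615394.6 mm⁴
  top flange (beyond web): d = 28.93617 mm → contributes +979 539 mm⁴
  bottom flange (beyond web): d = 28.93617 mm → contributes +979 539 mm⁴
Total I = 2 574 473 mm⁴.

I_yy ≈ 2.5745 × 10⁶ mm⁴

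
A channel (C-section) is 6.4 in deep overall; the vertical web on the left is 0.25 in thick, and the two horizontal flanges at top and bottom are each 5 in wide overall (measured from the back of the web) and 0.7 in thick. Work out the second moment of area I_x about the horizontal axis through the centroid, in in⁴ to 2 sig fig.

I_x ≈ 60 in⁴

Split into non-overlapping primitives; take the origin at the lower-left of the bounding box.
Web: 0.25 × 6.4, A = 1.6 in², y = 3.2 in, Ī = 5.461 in⁴.
Top flange (beyond web): 4.75 × 0.7, A = 3.325 in², y = 6.05 in, Ī = 0.1358 in⁴.
Bottom flange (beyond web): 4.75 × 0.7, A = 3.325 in², y = 0.35 in, Ī = 0.1358 in⁴.
By symmetry the centroid is at mid-height, ȳ = 3.2 in.
Transfer each piece to the horizontal axis through the centroid using Ī + A·d² with d = y − 3.2:
  web: d = 0 in → contributes +5.461 in⁴
  top flange (beyond web): d = 2.85 in → contributes +27.14 in⁴
  bottom flange (beyond web): d = -2.85 in → contributes +27.14 in⁴
Total I = 59.75 in⁴.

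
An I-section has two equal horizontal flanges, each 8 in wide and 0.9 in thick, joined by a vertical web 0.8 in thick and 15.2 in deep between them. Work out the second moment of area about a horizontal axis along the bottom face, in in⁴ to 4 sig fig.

Decompose the section into non-overlapping parts with the origin at the bottom-left of its bounding rectangle.
Bottom flange: 8 × 0.9, A = 7.2 in², y = 0.45 in, Ī = 0.486 in⁴.
Web: 0.8 × 15.2, A = 12.16 in², y = 8.5 in, Ī = 234.121 in⁴.
Top flange: 8 × 0.9, A = 7.2 in², y = 16.55 in, Ī = 0.486 in⁴.
Transfer each piece to a horizontal axis along the bottom face using Ī + A·d² with d = y − 0:
  bottom flange: d = 0.45 in → contributes +1.944 in⁴
  web: d = 8.5 in → contributes +1112.68 in⁴
  top flange: d = 16.55 in → contributes +1972.58 in⁴
Total I = 3087.21 in⁴.

I_base ≈ 3087 in⁴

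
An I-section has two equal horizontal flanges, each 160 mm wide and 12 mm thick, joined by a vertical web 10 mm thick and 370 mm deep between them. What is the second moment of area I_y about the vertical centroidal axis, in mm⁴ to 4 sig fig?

Treat the section as a set of non-overlapping primitives; coordinates are from the bounding-box lower-left.
Bottom flange: 160 × 12, A = 1 920 mm², x = 80 mm, Ī = 4 096 000 mm⁴.
Web: 10 × 370, A = 3 700 mm², x = 80 mm, Ī = 30833.3 mm⁴.
Top flange: 160 × 12, A = 1 920 mm², x = 80 mm, Ī = 4 096 000 mm⁴.
By symmetry the centroid is at mid-width, x̄ = 80 mm.
All pieces are centred on the vertical centroidal axis, so I = ΣĪ = 8 222 833 mm⁴.

I_y ≈ 8.223 × 10⁶ mm⁴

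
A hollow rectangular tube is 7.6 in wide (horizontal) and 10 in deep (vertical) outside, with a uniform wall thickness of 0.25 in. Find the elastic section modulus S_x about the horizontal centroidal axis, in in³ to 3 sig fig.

S_x ≈ 25.2 in³

Decompose the section into non-overlapping parts with the origin at the bottom-left of its bounding rectangle.
Outer rectangle: 7.6 × 10, A = 76 in², y = 5 in, Ī = 633.33 in⁴.
Inner void (subtracted): 7.1 × 9.5, A = 67.45 in², y = 5 in, Ī = 507.28 in⁴.
By symmetry the centroid is at mid-height, ȳ = 5 in.
All pieces are centred on the horizontal centroidal axis, so I = ΣĪ (holes subtracted) = 126.05 in⁴.
Extreme fibre distance c = 5 in; S = I/c = 25.211 in³.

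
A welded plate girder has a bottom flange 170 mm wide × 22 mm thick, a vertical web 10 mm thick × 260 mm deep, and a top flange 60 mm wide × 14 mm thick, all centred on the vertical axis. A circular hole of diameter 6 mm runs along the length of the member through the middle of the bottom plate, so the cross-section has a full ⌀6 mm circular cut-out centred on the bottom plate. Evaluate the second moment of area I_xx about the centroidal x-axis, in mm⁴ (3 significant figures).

Split into non-overlapping primitives; take the origin at the lower-left of the bounding box.
Bottom plate: 170 × 22, A = 3 740 mm², y = 11 mm, Ī = 150 847 mm⁴.
Web plate: 10 × 260, A = 2 600 mm², y = 152 mm, Ī = 14 646 667 mm⁴.
Top plate: 60 × 14, A = 840 mm², y = 289 mm, Ī = 13 720 mm⁴.
Hole (subtracted): ⌀6, A = 28.274 mm², y = 11 mm, Ī = 63.617 mm⁴.
Centroid: ȳ = ΣA·y / ΣA = 94.913 mm.
Transfer each piece to the centroidal x-axis using Ī + A·d² with d = y − 94.913:
  bottom plate: d = -83.913 mm → contributes +26 485 409 mm⁴
  web plate: d = 57.087 mm → contributes +23 119 988 mm⁴
  top plate: d = 194.09 mm → contributes +31 656 447 mm⁴
  hole: d = -83.913 mm → contributes −199 152 mm⁴
Total I = 81 062 691 mm⁴.

I_xx ≈ 8.11 × 10⁷ mm⁴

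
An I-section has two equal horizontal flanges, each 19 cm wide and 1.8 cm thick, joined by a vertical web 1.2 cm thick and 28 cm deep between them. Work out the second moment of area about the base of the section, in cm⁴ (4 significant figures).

I_base ≈ 4.286 × 10⁴ cm⁴

Decompose the section into non-overlapping parts with the origin at the bottom-left of its bounding rectangle.
Bottom flange: 19 × 1.8, A = 34.2 cm², y = 0.9 cm, Ī = 9.234 cm⁴.
Web: 1.2 × 28, A = 33.6 cm², y = 15.8 cm, Ī = 2195.2 cm⁴.
Top flange: 19 × 1.8, A = 34.2 cm², y = 30.7 cm, Ī = 9.234 cm⁴.
Transfer each piece to a horizontal axis along the bottom face using Ī + A·d² with d = y − 0:
  bottom flange: d = 0.9 cm → contributes +36.936 cm⁴
  web: d = 15.8 cm → contributes +10583.1 cm⁴
  top flange: d = 30.7 cm → contributes +32242.4 cm⁴
Total I = 42862.4 cm⁴.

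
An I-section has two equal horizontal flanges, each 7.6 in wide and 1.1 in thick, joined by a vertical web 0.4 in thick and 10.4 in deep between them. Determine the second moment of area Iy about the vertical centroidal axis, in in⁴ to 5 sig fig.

Treat the section as a set of non-overlapping primitives; coordinates are from the bounding-box lower-left.
Bottom flange: 7.6 × 1.1, A = 8.36 in², x = 3.8 in, Ī = 40.23947 in⁴.
Web: 0.4 × 10.4, A = 4.16 in², x = 3.8 in, Ī = 0.05546667 in⁴.
Top flange: 7.6 × 1.1, A = 8.36 in², x = 3.8 in, Ī = 40.23947 in⁴.
By symmetry the centroid is at mid-width, x̄ = 3.8 in.
All pieces are centred on the vertical centroidal axis, so I = ΣĪ = 80.5344 in⁴.

Iy ≈ 80.534 in⁴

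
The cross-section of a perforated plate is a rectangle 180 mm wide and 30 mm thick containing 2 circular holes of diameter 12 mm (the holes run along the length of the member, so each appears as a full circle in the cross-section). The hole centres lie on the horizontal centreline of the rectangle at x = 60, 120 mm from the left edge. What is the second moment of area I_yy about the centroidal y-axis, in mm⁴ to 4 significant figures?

Decompose the section into non-overlapping parts with the origin at the bottom-left of its bounding rectangle.
Plate: 180 × 30, A = 5 400 mm², x = 90 mm, Ī = 14 580 000 mm⁴.
Hole 1 (subtracted): ⌀12, A = 113.097 mm², x = 60 mm, Ī = 1017.88 mm⁴.
Hole 2 (subtracted): ⌀12, A = 113.097 mm², x = 120 mm, Ī = 1017.88 mm⁴.
By symmetry the centroid is at mid-width, x̄ = 90 mm.
Transfer each piece to the centroidal y-axis using Ī + A·d² with d = x − 90:
  plate: d = 0 mm → contributes +14 580 000 mm⁴
  hole 1: d = -30 mm → contributes −102 805 mm⁴
  hole 2: d = 30 mm → contributes −102 805 mm⁴
Total I = 14 374 389 mm⁴.

I_yy ≈ 1.437 × 10⁷ mm⁴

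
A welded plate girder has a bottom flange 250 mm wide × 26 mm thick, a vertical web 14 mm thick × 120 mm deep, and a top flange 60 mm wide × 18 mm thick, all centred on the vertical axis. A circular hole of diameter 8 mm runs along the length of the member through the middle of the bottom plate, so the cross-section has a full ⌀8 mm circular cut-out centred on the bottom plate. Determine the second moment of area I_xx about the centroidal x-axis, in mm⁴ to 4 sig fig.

Treat the section as a set of non-overlapping primitives; coordinates are from the bounding-box lower-left.
Bottom plate: 250 × 26, A = 6 500 mm², y = 13 mm, Ī = 366 167 mm⁴.
Web plate: 14 × 120, A = 1 680 mm², y = 86 mm, Ī = 2 016 000 mm⁴.
Top plate: 60 × 18, A = 1 080 mm², y = 155 mm, Ī = 29 160 mm⁴.
Hole (subtracted): ⌀8, A = 50.2655 mm², y = 13 mm, Ī = 201.062 mm⁴.
Centroid: ȳ = ΣA·y / ΣA = 42.9683 mm.
Transfer each piece to the centroidal x-axis using Ī + A·d² with d = y − 42.9683:
  bottom plate: d = -29.9683 mm → contributes +6 203 807 mm⁴
  web plate: d = 43.0317 mm → contributes +5 126 903 mm⁴
  top plate: d = 112.032 mm → contributes +13 584 352 mm⁴
  hole: d = -29.9683 mm → contributes −45344.4 mm⁴
Total I = 24 869 717 mm⁴.

I_xx ≈ 2.487 × 10⁷ mm⁴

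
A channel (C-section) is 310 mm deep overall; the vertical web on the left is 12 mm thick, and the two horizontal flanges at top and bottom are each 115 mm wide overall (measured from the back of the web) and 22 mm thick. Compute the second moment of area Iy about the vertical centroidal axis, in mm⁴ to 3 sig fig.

Break the section into simple shapes (no overlaps), measuring from the bottom-left corner of the bounding box.
Web: 12 × 310, A = 3 720 mm², x = 6 mm, Ī = 44 640 mm⁴.
Top flange (beyond web): 103 × 22, A = 2 266 mm², x = 63.5 mm, Ī = 2 003 333 mm⁴.
Bottom flange (beyond web): 103 × 22, A = 2 266 mm², x = 63.5 mm, Ī = 2 003 333 mm⁴.
Centroid: x̄ = ΣA·x / ΣA = 37.579 mm.
Transfer each piece to the vertical centroidal axis using Ī + A·d² with d = x − 37.579:
  web: d = -31.579 mm → contributes +3 754 350 mm⁴
  top flange (beyond web): d = 25.921 mm → contributes +3 525 853 mm⁴
  bottom flange (beyond web): d = 25.921 mm → contributes +3 525 853 mm⁴
Total I = 10 806 056 mm⁴.

Iy ≈ 1.08 × 10⁷ mm⁴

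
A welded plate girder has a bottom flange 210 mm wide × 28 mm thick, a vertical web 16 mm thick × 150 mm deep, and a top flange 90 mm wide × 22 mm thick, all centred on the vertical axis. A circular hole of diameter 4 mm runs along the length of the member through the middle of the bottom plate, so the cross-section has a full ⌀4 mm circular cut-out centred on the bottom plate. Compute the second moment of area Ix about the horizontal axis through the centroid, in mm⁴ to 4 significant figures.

Split into non-overlapping primitives; take the origin at the lower-left of the bounding box.
Bottom plate: 210 × 28, A = 5 880 mm², y = 14 mm, Ī = 384 160 mm⁴.
Web plate: 16 × 150, A = 2 400 mm², y = 103 mm, Ī = 4 500 000 mm⁴.
Top plate: 90 × 22, A = 1 980 mm², y = 189 mm, Ī = 79 860 mm⁴.
Hole (subtracted): ⌀4, A = 12.5664 mm², y = 14 mm, Ī = 12.5664 mm⁴.
Centroid: ȳ = ΣA·y / ΣA = 68.6576 mm.
Transfer each piece to the horizontal axis through the centroid using Ī + A·d² with d = y − 68.6576:
  bottom plate: d = -54.6576 mm → contributes +17 950 377 mm⁴
  web plate: d = 34.3424 mm → contributes +7 330 563 mm⁴
  top plate: d = 120.342 mm → contributes +28 754 807 mm⁴
  hole: d = -54.6576 mm → contributes −37 554 mm⁴
Total I = 53 998 193 mm⁴.

Ix ≈ 5.400 × 10⁷ mm⁴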